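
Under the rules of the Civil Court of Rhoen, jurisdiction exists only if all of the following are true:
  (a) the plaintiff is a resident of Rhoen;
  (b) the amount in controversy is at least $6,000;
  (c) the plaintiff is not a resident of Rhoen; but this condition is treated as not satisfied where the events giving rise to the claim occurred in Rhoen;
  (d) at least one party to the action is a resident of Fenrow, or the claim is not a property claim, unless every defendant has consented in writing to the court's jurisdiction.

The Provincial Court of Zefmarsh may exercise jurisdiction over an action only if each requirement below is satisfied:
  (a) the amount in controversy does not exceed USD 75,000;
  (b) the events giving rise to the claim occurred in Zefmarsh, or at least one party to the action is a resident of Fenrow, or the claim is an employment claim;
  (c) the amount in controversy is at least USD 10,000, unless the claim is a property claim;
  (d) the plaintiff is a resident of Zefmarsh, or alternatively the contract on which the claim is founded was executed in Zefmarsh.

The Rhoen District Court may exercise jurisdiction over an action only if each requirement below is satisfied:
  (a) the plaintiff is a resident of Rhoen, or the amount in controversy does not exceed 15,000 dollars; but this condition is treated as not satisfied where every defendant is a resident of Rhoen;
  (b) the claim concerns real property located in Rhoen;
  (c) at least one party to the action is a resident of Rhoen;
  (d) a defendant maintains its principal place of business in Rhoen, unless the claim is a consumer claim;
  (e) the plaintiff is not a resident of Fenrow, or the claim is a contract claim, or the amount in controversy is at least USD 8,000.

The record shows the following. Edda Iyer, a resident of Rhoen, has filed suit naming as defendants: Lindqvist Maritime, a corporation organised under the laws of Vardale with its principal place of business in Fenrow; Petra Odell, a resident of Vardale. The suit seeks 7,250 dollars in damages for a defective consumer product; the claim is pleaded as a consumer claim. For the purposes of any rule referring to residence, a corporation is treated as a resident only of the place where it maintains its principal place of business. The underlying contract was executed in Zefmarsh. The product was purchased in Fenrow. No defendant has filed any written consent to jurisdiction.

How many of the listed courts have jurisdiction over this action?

0

The Civil Court of Rhoen:
  (a) The plaintiff resides in Rhoen. Condition met.
  (b) The amount in controversy is USD 7,250, which meets the 6,000 dollars floor. Satisfied.
  (c) The plaintiff resides in Rhoen. Not met.
  (d) Lindqvist Maritime resides in Fenrow, so this disjunct is met. Condition met.
  → The court lacks jurisdiction.
The Provincial Court of Zefmarsh:
  (a) The amount in controversy is USD 7,250, within the $75,000 ceiling. Condition met.
  (b) Lindqvist Maritime resides in Fenrow, so this disjunct is met. Met.
  (c) The amount in controversy is USD 7,250, below the USD 10,000 floor. And the claim is a consumer claim, not a property claim, so the proviso does not save it. Not satisfied.
  (d) The contract was executed in Zefmarsh, so one alternative holds. Satisfied.
  → At least one condition fails; no jurisdiction.
The Rhoen District Court:
  (a) The plaintiff resides in Rhoen, so one alternative holds. And the carve-out is inapplicable — the defendants reside as follows — Lindqvist Maritime in Fenrow, Petra Odell in Vardale — not all in Rhoen. Satisfied.
  (b) The claim does not concern real property. Not satisfied.
  (c) Edda Iyer resides in Rhoen. Condition met.
  (d) The corporate defendant(s) have their principal place of business in Fenrow, not Rhoen. But the claim is a consumer claim, and the 'unless' clause therefore excuses the requirement. Condition met.
  (e) The plaintiff resides in Rhoen, which is not Fenrow, so this disjunct is met. Met.
  → At least one condition fails; no jurisdiction.
No court satisfies all of its conditions.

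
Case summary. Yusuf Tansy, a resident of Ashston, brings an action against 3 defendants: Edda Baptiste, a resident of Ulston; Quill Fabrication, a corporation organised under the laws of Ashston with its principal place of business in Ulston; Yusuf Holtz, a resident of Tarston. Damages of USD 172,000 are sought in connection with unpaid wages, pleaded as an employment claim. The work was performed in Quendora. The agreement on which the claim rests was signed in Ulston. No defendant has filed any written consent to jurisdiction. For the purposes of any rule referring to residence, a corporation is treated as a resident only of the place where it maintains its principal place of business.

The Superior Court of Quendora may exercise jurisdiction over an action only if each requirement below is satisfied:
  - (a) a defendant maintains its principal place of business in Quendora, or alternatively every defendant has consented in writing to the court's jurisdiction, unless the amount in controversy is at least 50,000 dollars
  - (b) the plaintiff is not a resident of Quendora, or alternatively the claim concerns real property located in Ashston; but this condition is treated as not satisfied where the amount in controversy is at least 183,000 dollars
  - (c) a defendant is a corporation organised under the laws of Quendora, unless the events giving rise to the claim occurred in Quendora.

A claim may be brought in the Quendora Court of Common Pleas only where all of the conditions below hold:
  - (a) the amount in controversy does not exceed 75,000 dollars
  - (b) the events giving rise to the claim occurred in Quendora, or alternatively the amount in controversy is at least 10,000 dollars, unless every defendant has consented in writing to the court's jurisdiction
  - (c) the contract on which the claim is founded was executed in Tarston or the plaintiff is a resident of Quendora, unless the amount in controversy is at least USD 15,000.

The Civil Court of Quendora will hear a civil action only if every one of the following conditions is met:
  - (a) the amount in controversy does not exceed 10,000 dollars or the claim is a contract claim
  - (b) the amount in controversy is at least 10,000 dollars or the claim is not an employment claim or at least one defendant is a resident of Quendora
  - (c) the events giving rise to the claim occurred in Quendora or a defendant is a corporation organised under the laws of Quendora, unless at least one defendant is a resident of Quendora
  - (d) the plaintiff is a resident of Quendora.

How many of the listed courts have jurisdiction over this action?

1

The Superior Court of Quendora:
  (a) The corporate defendant(s) have their principal place of business in Ulston, not Quendora; no such written consent has been filed — no alternative holds. However, the amount in controversy is $172,000, which meets the $50,000 floor, so the 'unless' proviso supplies this condition. Met.
  (b) The plaintiff resides in Ashston, which is not Quendora, which satisfies one of the alternatives. The exception is not triggered, since the amount in controversy is $172,000, below the 183,000 dollars floor. Met.
  (c) The corporate defendant(s) are organised in Ashston, not Quendora. But the operative events occurred in Quendora, and the 'unless' clause therefore excuses the requirement. Condition met.
  → Every requirement is satisfied — jurisdiction.
The Quendora Court of Common Pleas:
  (a) The amount in controversy is $172,000, above the USD 75,000 ceiling. Fails.
  (b) The operative events occurred in Quendora, so this disjunct is met. Met.
  (c) The contract was executed in Ulston, not Tarston; the plaintiff resides in Ashston, not Quendora — no alternative holds. The proviso rescues it, though: the amount in controversy is $172,000, which meets the 15,000 dollars floor. Satisfied.
  → The court lacks jurisdiction.
The Civil Court of Quendora:
  (a) The amount in controversy is USD 172,000, above the USD 10,000 ceiling; the claim is an employment claim, not a contract claim — no alternative holds. Not satisfied.
  (b) The amount in controversy is $172,000, which meets the 10,000 dollars floor, so this disjunct is met. Satisfied.
  (c) The operative events occurred in Quendora, so one alternative holds. Met.
  (d) The plaintiff resides in Ashston, not Quendora. Not met.
  → At least one condition fails; no jurisdiction.
Courts with jurisdiction: the Superior Court of Quendora — 1 in total.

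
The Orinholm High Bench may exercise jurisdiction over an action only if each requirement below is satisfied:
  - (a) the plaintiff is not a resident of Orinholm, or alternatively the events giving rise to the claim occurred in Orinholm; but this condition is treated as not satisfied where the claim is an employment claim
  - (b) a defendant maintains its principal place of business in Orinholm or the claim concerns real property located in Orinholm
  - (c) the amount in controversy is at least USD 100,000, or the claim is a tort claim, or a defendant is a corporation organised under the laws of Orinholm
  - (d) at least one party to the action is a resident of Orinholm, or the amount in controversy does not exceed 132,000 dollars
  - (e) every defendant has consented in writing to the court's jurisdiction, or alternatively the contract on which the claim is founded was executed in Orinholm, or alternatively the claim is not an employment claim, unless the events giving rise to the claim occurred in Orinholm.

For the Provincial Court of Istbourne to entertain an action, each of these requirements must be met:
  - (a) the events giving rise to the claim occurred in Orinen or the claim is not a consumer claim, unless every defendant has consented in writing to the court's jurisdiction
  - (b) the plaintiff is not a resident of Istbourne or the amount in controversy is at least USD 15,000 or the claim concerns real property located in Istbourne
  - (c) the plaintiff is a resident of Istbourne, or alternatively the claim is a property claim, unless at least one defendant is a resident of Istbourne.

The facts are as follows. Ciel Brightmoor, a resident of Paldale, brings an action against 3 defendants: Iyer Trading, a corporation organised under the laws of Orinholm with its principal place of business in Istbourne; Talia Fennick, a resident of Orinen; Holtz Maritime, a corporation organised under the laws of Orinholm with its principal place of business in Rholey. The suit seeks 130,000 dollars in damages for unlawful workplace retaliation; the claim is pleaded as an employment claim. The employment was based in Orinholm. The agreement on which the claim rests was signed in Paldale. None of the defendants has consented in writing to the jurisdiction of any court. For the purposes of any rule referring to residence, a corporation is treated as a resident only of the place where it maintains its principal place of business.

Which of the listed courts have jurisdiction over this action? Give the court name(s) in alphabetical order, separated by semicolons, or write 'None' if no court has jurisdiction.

the Provincial Court of Istbourne

The Orinholm High Bench:
  (a) The plaintiff resides in Paldale, which is not Orinholm — that alternative is enough. But the carve-out bites: the claim is an employment claim. Fails.
  (b) The corporate defendant(s) have their principal place of business in Istbourne, Rholey, not Orinholm; the claim does not concern real property — every alternative fails. Fails.
  (c) The amount in controversy is 130,000 dollars, which meets the $100,000 floor — that alternative is enough. Condition met.
  (d) The amount in controversy is USD 130,000, within the USD 132,000 ceiling, so this disjunct is met. Met.
  (e) No such written consent has been filed; the contract was executed in Paldale, not Orinholm; the claim is an employment claim — none of the alternatives is met. However, the operative events occurred in Orinholm, so the 'unless' proviso supplies this condition. Condition met.
  → No jurisdiction.
The Provincial Court of Istbourne:
  (a) The claim is an employment claim, not a consumer claim, which satisfies one of the alternatives. Condition met.
  (b) The plaintiff resides in Paldale, which is not Istbourne — that alternative is enough. Met.
  (c) The plaintiff resides in Paldale, not Istbourne; the claim is an employment claim, not a property claim — every alternative fails. However, Iyer Trading resides in Istbourne, so the 'unless' proviso supplies this condition. Condition met.
  → Every requirement is satisfied — jurisdiction.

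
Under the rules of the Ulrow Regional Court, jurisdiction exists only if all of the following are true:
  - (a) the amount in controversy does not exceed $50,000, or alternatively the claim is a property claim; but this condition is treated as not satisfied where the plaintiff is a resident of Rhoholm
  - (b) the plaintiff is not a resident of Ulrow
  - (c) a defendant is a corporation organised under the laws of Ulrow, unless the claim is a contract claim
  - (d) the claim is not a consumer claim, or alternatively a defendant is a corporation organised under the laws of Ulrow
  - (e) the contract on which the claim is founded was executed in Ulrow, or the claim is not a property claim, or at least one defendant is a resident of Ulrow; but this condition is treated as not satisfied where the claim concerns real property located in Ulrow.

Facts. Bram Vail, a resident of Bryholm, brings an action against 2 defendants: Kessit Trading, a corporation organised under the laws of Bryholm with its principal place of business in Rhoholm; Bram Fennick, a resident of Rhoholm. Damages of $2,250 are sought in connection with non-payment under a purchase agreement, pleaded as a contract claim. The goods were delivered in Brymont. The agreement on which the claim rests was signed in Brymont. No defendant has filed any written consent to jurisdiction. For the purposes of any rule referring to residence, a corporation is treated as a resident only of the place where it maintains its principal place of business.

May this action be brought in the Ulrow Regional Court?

The Ulrow Regional Court:
  (a) The amount in controversy is 2,250 dollars, within the 50,000 dollars ceiling — that alternative is enough. The exception is not triggered, since the plaintiff resides in Bryholm, not Rhoholm. Satisfied.
  (b) The plaintiff resides in Bryholm, which is not Ulrow. Satisfied.
  (c) The corporate defendant(s) are organised in Bryholm, not Ulrow. The proviso rescues it, though: the claim is a contract claim. Condition met.
  (d) The claim is a contract claim, not a consumer claim, so this disjunct is met. Satisfied.
  (e) The claim is a contract claim, not a property claim, so one alternative holds. And the carve-out is inapplicable — the claim does not concern real property. Satisfied.
  → Every requirement is satisfied — jurisdiction.

Yes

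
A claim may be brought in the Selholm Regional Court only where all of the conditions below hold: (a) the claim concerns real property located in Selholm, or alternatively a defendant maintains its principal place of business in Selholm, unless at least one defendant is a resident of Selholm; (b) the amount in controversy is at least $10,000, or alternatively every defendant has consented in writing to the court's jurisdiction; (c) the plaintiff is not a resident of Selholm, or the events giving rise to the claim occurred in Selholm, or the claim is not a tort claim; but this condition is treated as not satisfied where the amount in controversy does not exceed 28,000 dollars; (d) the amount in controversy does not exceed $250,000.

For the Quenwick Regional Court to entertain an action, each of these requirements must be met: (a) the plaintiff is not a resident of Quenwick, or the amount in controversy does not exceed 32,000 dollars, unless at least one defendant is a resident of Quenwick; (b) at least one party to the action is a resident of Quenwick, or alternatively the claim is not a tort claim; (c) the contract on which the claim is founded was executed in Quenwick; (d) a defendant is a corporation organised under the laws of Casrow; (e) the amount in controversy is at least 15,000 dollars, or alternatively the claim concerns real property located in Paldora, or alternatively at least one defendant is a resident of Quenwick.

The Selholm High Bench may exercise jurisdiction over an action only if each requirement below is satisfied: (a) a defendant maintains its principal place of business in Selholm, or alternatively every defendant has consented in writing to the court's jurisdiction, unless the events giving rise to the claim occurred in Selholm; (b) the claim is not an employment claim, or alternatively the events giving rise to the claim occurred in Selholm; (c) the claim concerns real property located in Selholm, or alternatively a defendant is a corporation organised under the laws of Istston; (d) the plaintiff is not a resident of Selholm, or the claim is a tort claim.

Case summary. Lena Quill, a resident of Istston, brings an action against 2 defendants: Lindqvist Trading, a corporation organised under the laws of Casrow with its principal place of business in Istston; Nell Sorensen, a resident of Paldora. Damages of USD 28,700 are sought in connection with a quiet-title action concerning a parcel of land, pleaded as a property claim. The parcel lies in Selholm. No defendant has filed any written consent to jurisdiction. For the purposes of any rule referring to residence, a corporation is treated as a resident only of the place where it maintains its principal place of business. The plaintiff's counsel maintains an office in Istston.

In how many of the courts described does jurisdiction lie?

2

The Selholm Regional Court:
  (a) The property lies in Selholm — that alternative is enough. Condition met.
  (b) The amount in controversy is $28,700, which meets the USD 10,000 floor, so one alternative holds. Met.
  (c) The plaintiff resides in Istston, which is not Selholm, so one alternative holds. The exception is not triggered, since the amount in controversy is 28,700 dollars, above the $28,000 ceiling. Condition met.
  (d) The amount in controversy is USD 28,700, within the $250,000 ceiling. Satisfied.
  → Jurisdiction lies.
The Quenwick Regional Court:
  (a) The plaintiff resides in Istston, which is not Quenwick — that alternative is enough. Condition met.
  (b) The claim is a property claim, not a tort claim — that alternative is enough. Condition met.
  (c) No contract (and hence no place of execution) is alleged. Condition not met.
  (d) Lindqvist Trading is organised under the laws of Casrow. Condition met.
  (e) The amount in controversy is 28,700 dollars, which meets the 15,000 dollars floor, which satisfies one of the alternatives. Satisfied.
  → Not every requirement is met — no jurisdiction.
The Selholm High Bench:
  (a) The corporate defendant(s) have their principal place of business in Istston, not Selholm; no such written consent has been filed — every alternative fails. The proviso rescues it, though: the operative events occurred in Selholm. Condition met.
  (b) The claim is a property claim, not an employment claim — that alternative is enough. Condition met.
  (c) The property lies in Selholm — that alternative is enough. Met.
  (d) The plaintiff resides in Istston, which is not Selholm, so this disjunct is met. Condition met.
  → Every requirement is satisfied — jurisdiction.
Courts with jurisdiction: the Selholm Regional Court, the Selholm High Bench — 2 in total.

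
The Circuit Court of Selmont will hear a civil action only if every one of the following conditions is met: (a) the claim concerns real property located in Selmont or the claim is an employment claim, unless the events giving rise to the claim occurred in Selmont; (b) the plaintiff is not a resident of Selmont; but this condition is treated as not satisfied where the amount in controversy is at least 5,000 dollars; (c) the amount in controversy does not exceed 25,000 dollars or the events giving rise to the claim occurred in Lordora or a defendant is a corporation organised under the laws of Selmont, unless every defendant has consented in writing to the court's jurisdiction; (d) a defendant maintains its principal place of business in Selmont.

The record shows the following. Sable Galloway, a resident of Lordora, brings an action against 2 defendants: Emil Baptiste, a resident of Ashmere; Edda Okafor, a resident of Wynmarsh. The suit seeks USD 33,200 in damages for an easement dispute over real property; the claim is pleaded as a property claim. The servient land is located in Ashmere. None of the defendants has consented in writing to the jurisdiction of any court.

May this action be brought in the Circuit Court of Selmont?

No

The Circuit Court of Selmont:
  (a) The property lies in Ashmere, not Selmont; the claim is a property claim, not an employment claim — every alternative fails. Nor does the 'unless' clause help: the operative events occurred in Ashmere, not Selmont. Not satisfied.
  (b) The plaintiff resides in Lordora, which is not Selmont. But the amount in controversy is $33,200, which meets the USD 5,000 floor, triggering the carve-out and defeating this condition. Condition not met.
  (c) The amount in controversy is 33,200 dollars, above the $25,000 ceiling; the operative events occurred in Ashmere, not Lordora; no defendant is a corporation — no alternative holds. The proviso offers no rescue either, since no such written consent has been filed. Fails.
  (d) No defendant is a corporation. Not met.
  → No jurisdiction.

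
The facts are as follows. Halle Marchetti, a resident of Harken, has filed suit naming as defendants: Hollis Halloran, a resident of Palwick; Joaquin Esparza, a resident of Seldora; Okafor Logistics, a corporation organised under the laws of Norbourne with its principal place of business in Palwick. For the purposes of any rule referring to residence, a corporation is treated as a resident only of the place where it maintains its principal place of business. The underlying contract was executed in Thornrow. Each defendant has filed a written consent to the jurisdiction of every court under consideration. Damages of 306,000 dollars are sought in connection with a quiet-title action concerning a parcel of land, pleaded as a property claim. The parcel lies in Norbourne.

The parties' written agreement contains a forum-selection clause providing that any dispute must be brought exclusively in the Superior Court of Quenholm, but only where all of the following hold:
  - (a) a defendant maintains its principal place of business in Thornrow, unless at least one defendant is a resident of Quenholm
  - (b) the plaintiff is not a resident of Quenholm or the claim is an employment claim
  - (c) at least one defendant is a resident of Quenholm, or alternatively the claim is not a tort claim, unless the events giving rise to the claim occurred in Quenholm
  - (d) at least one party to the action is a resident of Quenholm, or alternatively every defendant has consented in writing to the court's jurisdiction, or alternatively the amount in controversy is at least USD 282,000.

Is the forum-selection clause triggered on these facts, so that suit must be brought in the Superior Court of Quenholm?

No

The Superior Court of Quenholm:
  (a) The corporate defendant(s) have their principal place of business in Palwick, not Thornrow. The proviso offers no rescue either, since no defendant resides in Quenholm (they reside in Palwick, Seldora, Palwick). Fails.
  (b) The plaintiff resides in Harken, which is not Quenholm, so this disjunct is met. Met.
  (c) The claim is a property claim, not a tort claim, which satisfies one of the alternatives. Condition met.
  (d) Every defendant has filed written consent, which satisfies one of the alternatives. Met.
  → Forum clause is not triggered.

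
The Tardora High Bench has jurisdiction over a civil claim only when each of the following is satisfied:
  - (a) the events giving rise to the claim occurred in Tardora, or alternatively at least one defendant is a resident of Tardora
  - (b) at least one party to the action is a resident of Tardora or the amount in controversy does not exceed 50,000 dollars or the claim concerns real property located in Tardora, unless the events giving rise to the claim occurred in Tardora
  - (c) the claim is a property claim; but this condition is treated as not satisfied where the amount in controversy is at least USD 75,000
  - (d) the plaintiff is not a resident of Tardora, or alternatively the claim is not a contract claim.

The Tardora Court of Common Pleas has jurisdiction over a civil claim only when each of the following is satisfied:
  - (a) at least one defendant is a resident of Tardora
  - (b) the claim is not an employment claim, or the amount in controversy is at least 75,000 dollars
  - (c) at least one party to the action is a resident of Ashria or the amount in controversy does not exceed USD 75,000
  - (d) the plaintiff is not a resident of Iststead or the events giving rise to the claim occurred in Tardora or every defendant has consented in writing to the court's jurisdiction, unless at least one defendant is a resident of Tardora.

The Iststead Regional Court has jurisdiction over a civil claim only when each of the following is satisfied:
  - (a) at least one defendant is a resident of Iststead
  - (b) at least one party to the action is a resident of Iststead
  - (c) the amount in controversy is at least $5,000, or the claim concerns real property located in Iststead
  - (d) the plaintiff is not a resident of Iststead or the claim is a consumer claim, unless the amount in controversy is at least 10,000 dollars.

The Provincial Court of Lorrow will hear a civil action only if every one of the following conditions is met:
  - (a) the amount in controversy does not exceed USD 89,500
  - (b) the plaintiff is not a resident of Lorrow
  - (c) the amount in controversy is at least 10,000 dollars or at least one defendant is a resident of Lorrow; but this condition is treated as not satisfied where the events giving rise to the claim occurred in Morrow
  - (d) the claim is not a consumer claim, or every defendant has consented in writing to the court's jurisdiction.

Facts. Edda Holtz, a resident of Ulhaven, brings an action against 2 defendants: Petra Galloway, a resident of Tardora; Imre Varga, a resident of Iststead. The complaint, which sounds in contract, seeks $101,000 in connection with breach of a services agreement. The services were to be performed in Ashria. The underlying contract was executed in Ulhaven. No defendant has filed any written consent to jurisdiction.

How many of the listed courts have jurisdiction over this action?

The Tardora High Bench:
  (a) Petra Galloway resides in Tardora, so this disjunct is met. Satisfied.
  (b) Petra Galloway resides in Tardora, so this disjunct is met. Met.
  (c) The claim is a contract claim, not a property claim. Condition not met.
  (d) The plaintiff resides in Ulhaven, which is not Tardora — that alternative is enough. Met.
  → At least one condition fails; no jurisdiction.
The Tardora Court of Common Pleas:
  (a) Petra Galloway resides in Tardora. Satisfied.
  (b) The claim is a contract claim, not an employment claim, so one alternative holds. Condition met.
  (c) No party resides in Ashria; the amount in controversy is $101,000, above the $75,000 ceiling — every alternative fails. Not satisfied.
  (d) The plaintiff resides in Ulhaven, which is not Iststead, which satisfies one of the alternatives. Satisfied.
  → At least one condition fails; no jurisdiction.
The Iststead Regional Court:
  (a) Imre Varga resides in Iststead. Satisfied.
  (b) Imre Varga resides in Iststead. Satisfied.
  (c) The amount in controversy is $101,000, which meets the USD 5,000 floor — that alternative is enough. Condition met.
  (d) The plaintiff resides in Ulhaven, which is not Iststead, which satisfies one of the alternatives. Satisfied.
  → The court has jurisdiction.
The Provincial Court of Lorrow:
  (a) The amount in controversy is USD 101,000, above the 89,500 dollars ceiling. Condition not met.
  (b) The plaintiff resides in Ulhaven, which is not Lorrow. Condition met.
  (c) The amount in controversy is USD 101,000, which meets the USD 10,000 floor, so this disjunct is met. And the carve-out is inapplicable — the operative events occurred in Ashria, not Morrow. Satisfied.
  (d) The claim is a contract claim, not a consumer claim, so one alternative holds. Condition met.
  → At least one condition fails; no jurisdiction.
Courts with jurisdiction: the Iststead Regional Court — 1 in total.

1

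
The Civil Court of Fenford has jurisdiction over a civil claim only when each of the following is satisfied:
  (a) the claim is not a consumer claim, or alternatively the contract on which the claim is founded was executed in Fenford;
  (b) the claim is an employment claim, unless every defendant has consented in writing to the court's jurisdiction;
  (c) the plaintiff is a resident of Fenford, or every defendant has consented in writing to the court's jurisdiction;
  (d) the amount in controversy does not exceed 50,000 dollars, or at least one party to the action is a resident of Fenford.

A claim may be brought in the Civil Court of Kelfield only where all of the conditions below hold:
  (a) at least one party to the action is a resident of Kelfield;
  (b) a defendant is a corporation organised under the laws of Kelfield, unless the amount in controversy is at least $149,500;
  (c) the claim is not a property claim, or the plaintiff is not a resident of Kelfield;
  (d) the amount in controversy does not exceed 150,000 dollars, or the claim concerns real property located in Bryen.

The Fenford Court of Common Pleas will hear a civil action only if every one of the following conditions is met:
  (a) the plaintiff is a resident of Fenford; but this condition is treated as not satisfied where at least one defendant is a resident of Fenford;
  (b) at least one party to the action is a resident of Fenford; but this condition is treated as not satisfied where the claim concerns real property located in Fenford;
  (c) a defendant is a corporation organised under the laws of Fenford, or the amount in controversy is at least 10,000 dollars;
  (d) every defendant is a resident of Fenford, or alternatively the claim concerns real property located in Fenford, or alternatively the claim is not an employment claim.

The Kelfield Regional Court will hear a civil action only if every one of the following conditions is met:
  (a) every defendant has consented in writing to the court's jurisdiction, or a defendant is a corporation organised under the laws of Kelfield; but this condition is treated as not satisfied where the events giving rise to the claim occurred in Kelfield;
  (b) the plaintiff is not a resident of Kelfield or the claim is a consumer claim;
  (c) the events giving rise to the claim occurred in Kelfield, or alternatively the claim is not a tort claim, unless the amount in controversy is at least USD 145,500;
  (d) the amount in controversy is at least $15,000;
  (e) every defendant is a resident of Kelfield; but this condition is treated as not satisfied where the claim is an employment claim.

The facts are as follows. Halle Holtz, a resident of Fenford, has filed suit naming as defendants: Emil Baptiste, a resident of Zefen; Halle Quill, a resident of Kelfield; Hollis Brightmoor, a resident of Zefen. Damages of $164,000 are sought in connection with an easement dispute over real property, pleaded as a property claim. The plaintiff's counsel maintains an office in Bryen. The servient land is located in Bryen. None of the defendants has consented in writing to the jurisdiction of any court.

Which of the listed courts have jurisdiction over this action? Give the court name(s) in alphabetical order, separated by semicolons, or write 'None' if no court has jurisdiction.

The Civil Court of Fenford:
  (a) The claim is a property claim, not a consumer claim, which satisfies one of the alternatives. Condition met.
  (b) The claim is a property claim, not an employment claim. Nor does the 'unless' clause help: no such written consent has been filed. Fails.
  (c) The plaintiff resides in Fenford, so one alternative holds. Condition met.
  (d) Halle Holtz resides in Fenford, which satisfies one of the alternatives. Condition met.
  → Not every requirement is met — no jurisdiction.
The Civil Court of Kelfield:
  (a) Halle Quill resides in Kelfield. Met.
  (b) No defendant is a corporation. The proviso rescues it, though: the amount in controversy is 164,000 dollars, which meets the USD 149,500 floor. Met.
  (c) The plaintiff resides in Fenford, which is not Kelfield, so one alternative holds. Met.
  (d) The property lies in Bryen, so this disjunct is met. Condition met.
  → The court has jurisdiction.
The Fenford Court of Common Pleas:
  (a) The plaintiff resides in Fenford. The carve-out does not apply: no defendant resides in Fenford (they reside in Zefen, Kelfield, Zefen). Met.
  (b) Halle Holtz resides in Fenford. The carve-out does not apply: the property lies in Bryen, not Fenford. Met.
  (c) The amount in controversy is $164,000, which meets the USD 10,000 floor, so one alternative holds. Met.
  (d) The claim is a property claim, not an employment claim, so this disjunct is met. Condition met.
  → All conditions met; jurisdiction exists.
The Kelfield Regional Court:
  (a) No such written consent has been filed; no defendant is a corporation — no alternative holds. Fails.
  (b) The plaintiff resides in Fenford, which is not Kelfield, so one alternative holds. Satisfied.
  (c) The claim is a property claim, not a tort claim — that alternative is enough. Satisfied.
  (d) The amount in controversy is USD 164,000, which meets the USD 15,000 floor. Met.
  (e) The defendants reside as follows — Emil Baptiste in Zefen, Halle Quill in Kelfield, Hollis Brightmoor in Zefen — not all in Kelfield. Not met.
  → The court lacks jurisdiction.

the Civil Court of Kelfield; the Fenford Court of Common Pleas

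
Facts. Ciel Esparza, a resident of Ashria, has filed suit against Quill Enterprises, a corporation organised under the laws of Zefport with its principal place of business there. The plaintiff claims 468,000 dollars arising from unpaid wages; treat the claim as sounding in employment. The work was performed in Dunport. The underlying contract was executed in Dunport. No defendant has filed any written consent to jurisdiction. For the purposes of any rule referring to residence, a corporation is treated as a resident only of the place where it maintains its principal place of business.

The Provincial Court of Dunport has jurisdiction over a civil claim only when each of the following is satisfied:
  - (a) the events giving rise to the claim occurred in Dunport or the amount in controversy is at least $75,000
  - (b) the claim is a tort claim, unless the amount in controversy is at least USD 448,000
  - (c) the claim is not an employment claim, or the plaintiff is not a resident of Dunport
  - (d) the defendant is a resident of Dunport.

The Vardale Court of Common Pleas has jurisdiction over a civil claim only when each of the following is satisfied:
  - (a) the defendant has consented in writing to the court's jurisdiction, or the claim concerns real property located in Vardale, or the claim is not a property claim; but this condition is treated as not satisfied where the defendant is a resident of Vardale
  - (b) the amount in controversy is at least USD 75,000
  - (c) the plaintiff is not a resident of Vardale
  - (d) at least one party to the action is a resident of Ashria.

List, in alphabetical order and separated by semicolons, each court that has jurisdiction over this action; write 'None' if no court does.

the Vardale Court of Common Pleas

The Provincial Court of Dunport:
  (a) The operative events occurred in Dunport, so one alternative holds. Condition met.
  (b) The claim is an employment claim, not a tort claim. However, the amount in controversy is 468,000 dollars, which meets the 448,000 dollars floor, so the 'unless' proviso supplies this condition. Satisfied.
  (c) The plaintiff resides in Ashria, which is not Dunport, which satisfies one of the alternatives. Satisfied.
  (d) The defendant resides in Zefport, not Dunport. Condition not met.
  → Not every requirement is met — no jurisdiction.
The Vardale Court of Common Pleas:
  (a) The claim is an employment claim, not a property claim, which satisfies one of the alternatives. The exception is not triggered, since the defendant resides in Zefport, not Vardale. Met.
  (b) The amount in controversy is USD 468,000, which meets the $75,000 floor. Met.
  (c) The plaintiff resides in Ashria, which is not Vardale. Satisfied.
  (d) Ciel Esparza resides in Ashria. Satisfied.
  → Jurisdiction lies.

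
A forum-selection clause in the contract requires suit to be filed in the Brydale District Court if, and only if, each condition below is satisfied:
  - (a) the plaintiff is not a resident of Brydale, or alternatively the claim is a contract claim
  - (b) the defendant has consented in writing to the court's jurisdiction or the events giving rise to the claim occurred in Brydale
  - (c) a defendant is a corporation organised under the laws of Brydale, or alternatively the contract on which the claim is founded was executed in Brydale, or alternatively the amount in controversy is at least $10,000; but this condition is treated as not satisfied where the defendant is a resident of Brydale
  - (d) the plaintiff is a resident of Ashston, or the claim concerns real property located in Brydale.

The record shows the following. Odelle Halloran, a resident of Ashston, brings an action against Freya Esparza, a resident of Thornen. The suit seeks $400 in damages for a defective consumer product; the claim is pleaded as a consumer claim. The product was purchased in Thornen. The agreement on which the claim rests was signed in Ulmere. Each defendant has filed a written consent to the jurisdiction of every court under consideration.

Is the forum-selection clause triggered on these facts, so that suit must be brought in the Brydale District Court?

No

The Brydale District Court:
  (a) The plaintiff resides in Ashston, which is not Brydale, so this disjunct is met. Satisfied.
  (b) Every defendant has filed written consent — that alternative is enough. Satisfied.
  (c) No defendant is a corporation; the contract was executed in Ulmere, not Brydale; the amount in controversy is $400, below the USD 10,000 floor — no alternative holds. Not satisfied.
  (d) The plaintiff resides in Ashston, which satisfies one of the alternatives. Condition met.
  → The clause does not apply.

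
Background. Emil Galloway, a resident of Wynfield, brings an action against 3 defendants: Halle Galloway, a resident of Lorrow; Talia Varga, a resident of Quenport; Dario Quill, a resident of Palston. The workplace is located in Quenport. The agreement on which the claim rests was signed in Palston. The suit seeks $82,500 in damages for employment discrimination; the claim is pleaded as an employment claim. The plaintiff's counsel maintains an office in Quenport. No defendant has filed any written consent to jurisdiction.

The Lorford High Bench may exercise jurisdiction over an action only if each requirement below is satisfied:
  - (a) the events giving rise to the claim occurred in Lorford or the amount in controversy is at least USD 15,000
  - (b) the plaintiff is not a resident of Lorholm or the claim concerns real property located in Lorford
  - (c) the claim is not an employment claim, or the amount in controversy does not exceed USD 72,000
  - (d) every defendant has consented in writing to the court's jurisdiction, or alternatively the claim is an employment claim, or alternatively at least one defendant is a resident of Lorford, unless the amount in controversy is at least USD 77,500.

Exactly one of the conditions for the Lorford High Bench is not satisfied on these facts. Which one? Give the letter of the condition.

(c)

The Lorford High Bench:
  (a) The amount in controversy is 82,500 dollars, which meets the $15,000 floor — that alternative is enough. Condition met.
  (b) The plaintiff resides in Wynfield, which is not Lorholm — that alternative is enough. Condition met.
  (c) The claim is an employment claim; the amount in controversy is $82,500, above the $72,000 ceiling — no alternative holds. Fails.
  (d) The claim is an employment claim, so this disjunct is met. Met.
Only condition (c) fails.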